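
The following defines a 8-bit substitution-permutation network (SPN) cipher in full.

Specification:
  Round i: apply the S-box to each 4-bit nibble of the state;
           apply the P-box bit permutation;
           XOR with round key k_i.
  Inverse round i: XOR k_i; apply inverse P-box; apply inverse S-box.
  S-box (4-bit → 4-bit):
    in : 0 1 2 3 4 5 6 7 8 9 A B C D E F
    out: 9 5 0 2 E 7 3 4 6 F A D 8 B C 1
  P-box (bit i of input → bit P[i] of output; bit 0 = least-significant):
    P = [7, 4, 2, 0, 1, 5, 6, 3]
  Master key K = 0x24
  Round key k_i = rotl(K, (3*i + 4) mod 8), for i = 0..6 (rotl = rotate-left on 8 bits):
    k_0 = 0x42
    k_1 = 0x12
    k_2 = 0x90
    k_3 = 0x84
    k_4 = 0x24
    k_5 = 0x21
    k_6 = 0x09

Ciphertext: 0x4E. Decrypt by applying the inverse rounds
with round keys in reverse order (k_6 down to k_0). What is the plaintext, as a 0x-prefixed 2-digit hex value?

s_0 = ciphertext = 0x4E
s_1 = InvRound(s_0, k_6) = 0x1E
s_2 = InvRound(s_1, k_5) = 0xD4
s_3 = InvRound(s_2, k_4) = 0x86
s_4 = InvRound(s_3, k_3) = 0xF2
s_5 = InvRound(s_4, k_2) = 0x52
s_6 = InvRound(s_5, k_1) = 0x72
s_7 = InvRound(s_6, k_0) = 0x33

0x33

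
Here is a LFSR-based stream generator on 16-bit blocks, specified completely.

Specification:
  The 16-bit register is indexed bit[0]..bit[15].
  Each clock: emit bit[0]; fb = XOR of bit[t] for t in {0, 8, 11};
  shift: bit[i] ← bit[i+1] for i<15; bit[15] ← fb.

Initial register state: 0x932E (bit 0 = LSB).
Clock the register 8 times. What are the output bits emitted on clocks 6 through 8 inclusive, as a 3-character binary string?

reg_0 = 0x932E
clock 1: out=0, reg = 0xC997
clock 2: out=1, reg = 0xE4CB
clock 3: out=1, reg = 0xF265
clock 4: out=1, reg = 0xF932
clock 5: out=0, reg = 0x7C99
clock 6: out=1, reg = 0x3E4C
clock 7: out=0, reg = 0x9F26
clock 8: out=0, reg = 0x4F93

100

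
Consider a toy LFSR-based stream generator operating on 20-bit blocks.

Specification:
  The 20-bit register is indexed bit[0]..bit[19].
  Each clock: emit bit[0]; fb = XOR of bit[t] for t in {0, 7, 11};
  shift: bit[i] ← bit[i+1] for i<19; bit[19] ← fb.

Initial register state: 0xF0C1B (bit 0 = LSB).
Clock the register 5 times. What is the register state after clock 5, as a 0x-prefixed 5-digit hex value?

0x17860

reg_0 = 0xF0C1B
clock 1: out=1, reg = 0x7860D
clock 2: out=1, reg = 0xBC306
clock 3: out=0, reg = 0x5E183
clock 4: out=1, reg = 0x2F0C1
clock 5: out=1, reg = 0x17860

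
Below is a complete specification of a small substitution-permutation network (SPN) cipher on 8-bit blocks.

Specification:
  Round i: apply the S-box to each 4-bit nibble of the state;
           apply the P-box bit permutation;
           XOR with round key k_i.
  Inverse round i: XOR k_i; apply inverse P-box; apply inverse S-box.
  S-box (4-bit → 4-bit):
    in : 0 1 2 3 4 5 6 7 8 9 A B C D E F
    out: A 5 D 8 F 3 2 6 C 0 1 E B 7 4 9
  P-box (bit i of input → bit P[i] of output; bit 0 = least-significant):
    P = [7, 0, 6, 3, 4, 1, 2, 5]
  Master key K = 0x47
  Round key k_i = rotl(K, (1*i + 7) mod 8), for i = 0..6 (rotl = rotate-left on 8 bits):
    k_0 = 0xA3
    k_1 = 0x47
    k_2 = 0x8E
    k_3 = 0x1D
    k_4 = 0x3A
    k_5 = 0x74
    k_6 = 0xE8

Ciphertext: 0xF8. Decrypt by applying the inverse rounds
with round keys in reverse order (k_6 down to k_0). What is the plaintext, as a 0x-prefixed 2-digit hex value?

0xDE

s_0 = ciphertext = 0xF8
s_1 = InvRound(s_0, k_6) = 0xA9
s_2 = InvRound(s_1, k_5) = 0x14
s_3 = InvRound(s_2, k_4) = 0xB3
s_4 = InvRound(s_3, k_3) = 0xBF
s_5 = InvRound(s_4, k_2) = 0xF6
s_6 = InvRound(s_5, k_1) = 0xF5
s_7 = InvRound(s_6, k_0) = 0xDE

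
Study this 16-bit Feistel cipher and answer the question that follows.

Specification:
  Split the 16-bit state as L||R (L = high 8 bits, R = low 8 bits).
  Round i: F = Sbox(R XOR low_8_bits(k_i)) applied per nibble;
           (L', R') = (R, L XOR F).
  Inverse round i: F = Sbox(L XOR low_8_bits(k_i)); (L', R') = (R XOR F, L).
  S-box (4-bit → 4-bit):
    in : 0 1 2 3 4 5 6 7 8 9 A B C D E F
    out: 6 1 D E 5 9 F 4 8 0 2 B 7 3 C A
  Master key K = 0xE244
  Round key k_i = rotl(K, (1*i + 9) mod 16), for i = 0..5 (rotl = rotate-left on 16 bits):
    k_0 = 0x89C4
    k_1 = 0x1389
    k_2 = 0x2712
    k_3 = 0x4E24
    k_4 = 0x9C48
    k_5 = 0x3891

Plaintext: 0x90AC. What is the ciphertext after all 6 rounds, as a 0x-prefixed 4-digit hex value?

s_0 = plaintext = 0x90AC
s_1 = Round(s_0, k_0) = 0xAC68
s_2 = Round(s_1, k_1) = 0x686D
s_3 = Round(s_2, k_2) = 0x6D22
s_4 = Round(s_3, k_3) = 0x2202
s_5 = Round(s_4, k_4) = 0x0270
s_6 = Round(s_5, k_5) = 0x70C3

0x70C3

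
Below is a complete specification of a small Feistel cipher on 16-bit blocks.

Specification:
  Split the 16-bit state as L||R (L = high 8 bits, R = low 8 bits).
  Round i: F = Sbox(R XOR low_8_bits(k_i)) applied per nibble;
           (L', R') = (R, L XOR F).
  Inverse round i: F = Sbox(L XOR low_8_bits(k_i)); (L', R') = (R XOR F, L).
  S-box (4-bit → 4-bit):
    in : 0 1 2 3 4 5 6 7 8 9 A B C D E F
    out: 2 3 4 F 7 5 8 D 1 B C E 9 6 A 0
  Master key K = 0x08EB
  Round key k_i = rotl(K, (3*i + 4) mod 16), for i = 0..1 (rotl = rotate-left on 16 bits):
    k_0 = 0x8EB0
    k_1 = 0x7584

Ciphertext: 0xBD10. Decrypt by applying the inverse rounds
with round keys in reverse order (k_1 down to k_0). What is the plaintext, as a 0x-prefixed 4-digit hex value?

0xE3EB

s_0 = ciphertext = 0xBD10
s_1 = InvRound(s_0, k_1) = 0xEBBD
s_2 = InvRound(s_1, k_0) = 0xE3EB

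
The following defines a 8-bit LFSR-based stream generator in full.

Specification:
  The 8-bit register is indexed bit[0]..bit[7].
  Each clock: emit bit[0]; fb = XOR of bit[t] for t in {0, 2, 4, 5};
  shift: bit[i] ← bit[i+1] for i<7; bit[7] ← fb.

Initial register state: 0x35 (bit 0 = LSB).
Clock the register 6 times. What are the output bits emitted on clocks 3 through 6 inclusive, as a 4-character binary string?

1011

reg_0 = 0x35
clock 1: out=1, reg = 0x1A
clock 2: out=0, reg = 0x8D
clock 3: out=1, reg = 0x46
clock 4: out=0, reg = 0xA3
clock 5: out=1, reg = 0x51
clock 6: out=1, reg = 0x28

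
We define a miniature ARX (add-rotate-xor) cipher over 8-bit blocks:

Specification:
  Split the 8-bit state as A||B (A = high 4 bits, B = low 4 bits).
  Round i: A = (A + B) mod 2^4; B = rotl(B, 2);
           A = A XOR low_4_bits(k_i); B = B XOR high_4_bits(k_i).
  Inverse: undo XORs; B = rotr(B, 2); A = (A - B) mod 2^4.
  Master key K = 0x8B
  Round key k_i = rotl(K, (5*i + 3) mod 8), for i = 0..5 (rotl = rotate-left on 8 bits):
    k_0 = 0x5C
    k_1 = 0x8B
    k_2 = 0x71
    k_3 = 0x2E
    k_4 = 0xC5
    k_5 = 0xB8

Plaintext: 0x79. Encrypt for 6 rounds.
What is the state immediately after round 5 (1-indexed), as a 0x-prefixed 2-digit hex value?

s_0 = plaintext = 0x79
s_1 = Round(s_0, k_0) = 0xC3
s_2 = Round(s_1, k_1) = 0x44
s_3 = Round(s_2, k_2) = 0x96
s_4 = Round(s_3, k_3) = 0x1B
s_5 = Round(s_4, k_4) = 0x92
s_6 = Round(s_5, k_5) = 0x33

0x92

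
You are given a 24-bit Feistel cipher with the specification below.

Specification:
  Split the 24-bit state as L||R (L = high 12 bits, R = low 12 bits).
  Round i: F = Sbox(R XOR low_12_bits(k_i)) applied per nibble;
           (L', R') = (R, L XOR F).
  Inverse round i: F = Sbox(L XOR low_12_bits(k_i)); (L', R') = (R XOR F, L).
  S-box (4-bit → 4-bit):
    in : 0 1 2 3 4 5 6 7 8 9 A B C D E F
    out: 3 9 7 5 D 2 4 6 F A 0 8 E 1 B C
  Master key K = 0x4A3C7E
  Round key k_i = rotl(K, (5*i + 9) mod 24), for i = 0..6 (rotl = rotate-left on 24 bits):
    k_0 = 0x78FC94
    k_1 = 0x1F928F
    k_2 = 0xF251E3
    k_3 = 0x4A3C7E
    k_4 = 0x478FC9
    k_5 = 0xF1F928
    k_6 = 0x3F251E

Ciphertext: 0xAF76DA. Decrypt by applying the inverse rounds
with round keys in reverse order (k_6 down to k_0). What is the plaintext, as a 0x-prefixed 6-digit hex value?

s_0 = ciphertext = 0xAF76DA
s_1 = InvRound(s_0, k_6) = 0xA60AF7
s_2 = InvRound(s_1, k_5) = 0xF28A60
s_3 = InvRound(s_2, k_4) = 0x9D9F28
s_4 = InvRound(s_3, k_3) = 0xD2E9D9
s_5 = InvRound(s_4, k_2) = 0x738D2E
s_6 = InvRound(s_5, k_1) = 0xFA8738
s_7 = InvRound(s_6, k_0) = 0x266FA8

0x266FA8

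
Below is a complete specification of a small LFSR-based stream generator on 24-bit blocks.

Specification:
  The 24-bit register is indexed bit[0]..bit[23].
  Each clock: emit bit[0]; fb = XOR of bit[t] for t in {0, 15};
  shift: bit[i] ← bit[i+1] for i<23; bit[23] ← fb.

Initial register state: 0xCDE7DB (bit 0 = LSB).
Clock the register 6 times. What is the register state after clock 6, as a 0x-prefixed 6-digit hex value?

reg_0 = 0xCDE7DB
clock 1: out=1, reg = 0x66F3ED
clock 2: out=1, reg = 0x3379F6
clock 3: out=0, reg = 0x19BCFB
clock 4: out=1, reg = 0x0CDE7D
clock 5: out=1, reg = 0x066F3E
clock 6: out=0, reg = 0x03379F

0x03379F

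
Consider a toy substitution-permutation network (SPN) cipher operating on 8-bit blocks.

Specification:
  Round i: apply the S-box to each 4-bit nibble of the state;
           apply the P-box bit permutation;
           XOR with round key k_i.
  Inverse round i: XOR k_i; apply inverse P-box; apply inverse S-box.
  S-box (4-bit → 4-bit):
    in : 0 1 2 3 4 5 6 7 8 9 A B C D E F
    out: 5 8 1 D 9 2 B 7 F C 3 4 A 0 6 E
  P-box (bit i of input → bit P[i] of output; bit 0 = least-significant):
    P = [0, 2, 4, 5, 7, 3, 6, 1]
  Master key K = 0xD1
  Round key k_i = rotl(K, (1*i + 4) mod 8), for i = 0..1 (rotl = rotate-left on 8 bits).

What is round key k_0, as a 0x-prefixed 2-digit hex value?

K = 0xD1
k_0 = rotl(K, (1*0+4) mod 8) = rotl(K, 4) = 0x1D

0x1D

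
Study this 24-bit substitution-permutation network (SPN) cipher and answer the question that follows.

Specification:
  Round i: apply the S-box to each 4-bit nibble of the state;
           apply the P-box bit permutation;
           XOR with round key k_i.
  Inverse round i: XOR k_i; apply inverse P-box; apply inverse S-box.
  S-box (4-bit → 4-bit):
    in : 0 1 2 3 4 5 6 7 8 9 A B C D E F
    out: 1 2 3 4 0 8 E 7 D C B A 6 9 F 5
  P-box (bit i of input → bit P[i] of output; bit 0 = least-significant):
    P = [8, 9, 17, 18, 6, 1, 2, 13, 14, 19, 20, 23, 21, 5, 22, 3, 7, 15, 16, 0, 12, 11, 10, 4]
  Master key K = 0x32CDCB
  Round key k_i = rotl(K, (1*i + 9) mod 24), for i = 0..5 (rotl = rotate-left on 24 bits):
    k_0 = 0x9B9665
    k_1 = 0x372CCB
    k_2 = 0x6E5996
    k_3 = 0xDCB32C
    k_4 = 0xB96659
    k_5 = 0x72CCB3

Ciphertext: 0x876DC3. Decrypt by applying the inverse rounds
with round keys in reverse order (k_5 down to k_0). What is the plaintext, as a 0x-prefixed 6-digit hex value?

0x7F9662

s_0 = ciphertext = 0x876DC3
s_1 = InvRound(s_0, k_5) = 0x5C79DD
s_2 = InvRound(s_1, k_4) = 0x7FF53A
s_3 = InvRound(s_2, k_3) = 0x930DCC
s_4 = InvRound(s_3, k_2) = 0x838E25
s_5 = InvRound(s_4, k_1) = 0x42A9EB
s_6 = InvRound(s_5, k_0) = 0x7F9662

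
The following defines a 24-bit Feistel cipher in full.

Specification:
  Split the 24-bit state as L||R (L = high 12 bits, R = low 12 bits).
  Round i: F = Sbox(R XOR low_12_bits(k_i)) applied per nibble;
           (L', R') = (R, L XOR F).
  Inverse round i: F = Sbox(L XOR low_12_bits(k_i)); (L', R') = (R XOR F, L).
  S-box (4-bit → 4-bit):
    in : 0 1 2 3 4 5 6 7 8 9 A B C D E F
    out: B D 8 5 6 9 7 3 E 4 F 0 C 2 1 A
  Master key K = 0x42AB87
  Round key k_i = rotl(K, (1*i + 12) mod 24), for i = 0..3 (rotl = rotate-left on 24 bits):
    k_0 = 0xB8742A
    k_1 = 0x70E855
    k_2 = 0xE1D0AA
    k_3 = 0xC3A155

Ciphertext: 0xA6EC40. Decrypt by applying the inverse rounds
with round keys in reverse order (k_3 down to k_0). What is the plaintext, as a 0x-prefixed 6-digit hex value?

0x21DD46

s_0 = ciphertext = 0xA6EC40
s_1 = InvRound(s_0, k_3) = 0xC10A6E
s_2 = InvRound(s_1, k_2) = 0x661C10
s_3 = InvRound(s_2, k_1) = 0xD46661
s_4 = InvRound(s_3, k_0) = 0x21DD46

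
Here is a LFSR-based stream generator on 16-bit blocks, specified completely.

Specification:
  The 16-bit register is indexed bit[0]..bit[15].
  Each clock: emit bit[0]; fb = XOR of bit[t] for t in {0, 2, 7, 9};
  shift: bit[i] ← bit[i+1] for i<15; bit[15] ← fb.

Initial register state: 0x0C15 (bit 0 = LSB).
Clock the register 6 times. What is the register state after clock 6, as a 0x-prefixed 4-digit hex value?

0x3830

reg_0 = 0x0C15
clock 1: out=1, reg = 0x060A
clock 2: out=0, reg = 0x8305
clock 3: out=1, reg = 0xC182
clock 4: out=0, reg = 0xE0C1
clock 5: out=1, reg = 0x7060
clock 6: out=0, reg = 0x3830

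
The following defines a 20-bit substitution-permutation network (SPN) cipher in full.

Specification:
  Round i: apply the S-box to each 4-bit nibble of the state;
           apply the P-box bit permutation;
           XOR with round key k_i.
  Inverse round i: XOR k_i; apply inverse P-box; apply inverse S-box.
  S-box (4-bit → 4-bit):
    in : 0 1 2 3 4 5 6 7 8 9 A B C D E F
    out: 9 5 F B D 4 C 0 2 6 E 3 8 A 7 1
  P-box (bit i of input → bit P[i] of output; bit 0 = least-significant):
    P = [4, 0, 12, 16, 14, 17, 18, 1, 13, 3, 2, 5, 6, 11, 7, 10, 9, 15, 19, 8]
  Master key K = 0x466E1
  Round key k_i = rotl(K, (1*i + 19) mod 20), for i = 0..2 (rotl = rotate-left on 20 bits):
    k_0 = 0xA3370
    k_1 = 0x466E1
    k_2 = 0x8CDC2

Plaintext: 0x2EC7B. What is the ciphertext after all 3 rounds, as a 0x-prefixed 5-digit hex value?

s_0 = plaintext = 0x2EC7B
s_1 = Round(s_0, k_0) = 0x2B881
s_2 = Round(s_1, k_1) = 0xEFDB9
s_3 = Round(s_2, k_2) = 0x21FAB

0x21FAB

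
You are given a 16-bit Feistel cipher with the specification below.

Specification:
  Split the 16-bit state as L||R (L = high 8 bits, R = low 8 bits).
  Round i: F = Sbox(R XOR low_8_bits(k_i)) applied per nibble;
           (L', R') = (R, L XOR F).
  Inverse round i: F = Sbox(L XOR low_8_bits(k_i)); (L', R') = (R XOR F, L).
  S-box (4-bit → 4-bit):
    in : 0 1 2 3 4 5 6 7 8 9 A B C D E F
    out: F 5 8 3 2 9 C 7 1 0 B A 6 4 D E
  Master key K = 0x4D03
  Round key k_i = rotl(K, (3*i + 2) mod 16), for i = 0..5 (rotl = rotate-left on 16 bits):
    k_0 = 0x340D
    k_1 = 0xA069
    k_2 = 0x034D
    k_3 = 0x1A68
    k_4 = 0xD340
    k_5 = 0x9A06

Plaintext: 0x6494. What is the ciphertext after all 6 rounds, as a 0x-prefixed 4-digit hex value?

0xD532

s_0 = plaintext = 0x6494
s_1 = Round(s_0, k_0) = 0x9464
s_2 = Round(s_1, k_1) = 0x6460
s_3 = Round(s_2, k_2) = 0x60E0
s_4 = Round(s_3, k_3) = 0xE071
s_5 = Round(s_4, k_4) = 0x71D5
s_6 = Round(s_5, k_5) = 0xD532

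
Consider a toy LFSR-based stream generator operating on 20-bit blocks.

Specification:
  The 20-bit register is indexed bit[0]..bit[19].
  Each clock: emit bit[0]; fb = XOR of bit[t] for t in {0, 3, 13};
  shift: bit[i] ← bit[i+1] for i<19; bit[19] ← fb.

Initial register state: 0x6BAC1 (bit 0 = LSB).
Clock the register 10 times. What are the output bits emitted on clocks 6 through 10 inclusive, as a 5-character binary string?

reg_0 = 0x6BAC1
clock 1: out=1, reg = 0x35D60
clock 2: out=0, reg = 0x1AEB0
clock 3: out=0, reg = 0x8D758
clock 4: out=0, reg = 0xC6BAC
clock 5: out=0, reg = 0x635D6
clock 6: out=0, reg = 0xB1AEB
clock 7: out=1, reg = 0x58D75
clock 8: out=1, reg = 0xAC6BA
clock 9: out=0, reg = 0xD635D
clock 10: out=1, reg = 0xEB1AE

01101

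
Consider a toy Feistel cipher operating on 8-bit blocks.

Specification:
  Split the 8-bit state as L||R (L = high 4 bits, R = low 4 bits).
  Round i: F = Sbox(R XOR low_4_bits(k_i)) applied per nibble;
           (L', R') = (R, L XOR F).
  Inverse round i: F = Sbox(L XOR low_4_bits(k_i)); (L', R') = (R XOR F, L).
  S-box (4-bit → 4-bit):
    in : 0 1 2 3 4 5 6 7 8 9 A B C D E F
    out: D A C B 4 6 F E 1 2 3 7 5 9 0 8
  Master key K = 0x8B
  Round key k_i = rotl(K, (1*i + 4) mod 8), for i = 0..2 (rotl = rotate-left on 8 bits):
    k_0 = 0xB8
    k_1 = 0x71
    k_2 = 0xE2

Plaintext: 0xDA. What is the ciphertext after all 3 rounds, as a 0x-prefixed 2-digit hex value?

s_0 = plaintext = 0xDA
s_1 = Round(s_0, k_0) = 0xA1
s_2 = Round(s_1, k_1) = 0x17
s_3 = Round(s_2, k_2) = 0x77

0x77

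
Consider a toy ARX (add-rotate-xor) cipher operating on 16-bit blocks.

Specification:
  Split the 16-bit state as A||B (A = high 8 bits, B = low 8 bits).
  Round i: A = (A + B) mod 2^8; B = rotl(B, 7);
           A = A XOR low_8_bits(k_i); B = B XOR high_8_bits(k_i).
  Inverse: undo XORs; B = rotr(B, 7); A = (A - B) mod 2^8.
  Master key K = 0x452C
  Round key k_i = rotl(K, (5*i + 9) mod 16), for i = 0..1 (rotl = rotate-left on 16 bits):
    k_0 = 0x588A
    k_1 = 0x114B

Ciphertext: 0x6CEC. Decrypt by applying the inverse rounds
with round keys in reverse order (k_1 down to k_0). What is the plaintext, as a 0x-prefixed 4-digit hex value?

0x5F47

s_0 = ciphertext = 0x6CEC
s_1 = InvRound(s_0, k_1) = 0x2CFB
s_2 = InvRound(s_1, k_0) = 0x5F47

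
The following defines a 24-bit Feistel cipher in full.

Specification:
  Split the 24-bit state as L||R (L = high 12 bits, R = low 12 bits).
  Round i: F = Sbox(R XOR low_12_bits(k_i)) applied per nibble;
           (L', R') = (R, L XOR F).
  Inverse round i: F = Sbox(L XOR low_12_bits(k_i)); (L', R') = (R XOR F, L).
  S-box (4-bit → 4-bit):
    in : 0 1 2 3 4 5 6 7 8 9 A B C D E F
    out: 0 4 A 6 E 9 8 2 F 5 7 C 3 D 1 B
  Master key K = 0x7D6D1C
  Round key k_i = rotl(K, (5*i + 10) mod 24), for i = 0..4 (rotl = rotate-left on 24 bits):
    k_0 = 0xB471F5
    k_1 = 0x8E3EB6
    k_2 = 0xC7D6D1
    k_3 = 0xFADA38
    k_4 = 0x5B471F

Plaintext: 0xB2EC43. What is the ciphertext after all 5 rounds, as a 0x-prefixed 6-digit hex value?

s_0 = plaintext = 0xB2EC43
s_1 = Round(s_0, k_0) = 0xC436E6
s_2 = Round(s_1, k_1) = 0x6E63D3
s_3 = Round(s_2, k_2) = 0x3D3FEC
s_4 = Round(s_3, k_3) = 0xFECA0D
s_5 = Round(s_4, k_4) = 0xA0D2A6

0xA0D2A6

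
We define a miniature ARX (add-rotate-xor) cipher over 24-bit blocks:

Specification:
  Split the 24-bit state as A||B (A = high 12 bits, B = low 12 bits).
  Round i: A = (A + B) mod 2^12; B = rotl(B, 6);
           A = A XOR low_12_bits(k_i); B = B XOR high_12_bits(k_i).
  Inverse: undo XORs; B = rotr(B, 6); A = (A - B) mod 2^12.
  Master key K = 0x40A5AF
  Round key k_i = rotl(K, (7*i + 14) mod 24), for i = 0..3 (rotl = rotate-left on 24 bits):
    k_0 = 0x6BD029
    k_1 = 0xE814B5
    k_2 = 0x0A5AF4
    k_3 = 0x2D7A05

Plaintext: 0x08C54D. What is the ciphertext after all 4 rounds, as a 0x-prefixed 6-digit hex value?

s_0 = plaintext = 0x08C54D
s_1 = Round(s_0, k_0) = 0x5F05E8
s_2 = Round(s_1, k_1) = 0xF6D496
s_3 = Round(s_2, k_2) = 0xEF7537
s_4 = Round(s_3, k_3) = 0xE2BF03

0xE2BF03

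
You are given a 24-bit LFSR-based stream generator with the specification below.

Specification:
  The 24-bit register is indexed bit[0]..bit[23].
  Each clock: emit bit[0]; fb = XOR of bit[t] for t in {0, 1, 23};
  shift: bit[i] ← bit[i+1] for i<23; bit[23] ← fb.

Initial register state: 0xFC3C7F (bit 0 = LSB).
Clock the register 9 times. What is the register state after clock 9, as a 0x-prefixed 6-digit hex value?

0x1FFE1E

reg_0 = 0xFC3C7F
clock 1: out=1, reg = 0xFE1E3F
clock 2: out=1, reg = 0xFF0F1F
clock 3: out=1, reg = 0xFF878F
clock 4: out=1, reg = 0xFFC3C7
clock 5: out=1, reg = 0xFFE1E3
clock 6: out=1, reg = 0xFFF0F1
clock 7: out=1, reg = 0x7FF878
clock 8: out=0, reg = 0x3FFC3C
clock 9: out=0, reg = 0x1FFE1E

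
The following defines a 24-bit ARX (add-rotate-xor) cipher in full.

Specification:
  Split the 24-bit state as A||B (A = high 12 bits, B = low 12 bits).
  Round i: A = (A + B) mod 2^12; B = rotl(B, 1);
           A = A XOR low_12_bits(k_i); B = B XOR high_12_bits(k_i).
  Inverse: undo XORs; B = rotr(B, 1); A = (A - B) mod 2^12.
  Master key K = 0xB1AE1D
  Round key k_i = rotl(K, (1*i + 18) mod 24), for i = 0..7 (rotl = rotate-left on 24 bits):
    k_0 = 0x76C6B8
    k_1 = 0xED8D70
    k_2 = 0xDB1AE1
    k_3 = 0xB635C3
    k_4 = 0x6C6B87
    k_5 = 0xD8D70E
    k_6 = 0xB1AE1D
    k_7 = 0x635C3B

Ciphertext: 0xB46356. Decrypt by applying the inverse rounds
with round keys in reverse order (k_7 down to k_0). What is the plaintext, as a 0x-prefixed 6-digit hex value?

s_0 = ciphertext = 0xB46356
s_1 = InvRound(s_0, k_7) = 0xCCCAB1
s_2 = InvRound(s_1, k_6) = 0x9FC8D5
s_3 = InvRound(s_2, k_5) = 0xC462AC
s_4 = InvRound(s_3, k_4) = 0x58C235
s_5 = InvRound(s_4, k_3) = 0xBA44AB
s_6 = InvRound(s_5, k_2) = 0xCB848D
s_7 = InvRound(s_6, k_1) = 0x49ED2A
s_8 = InvRound(s_7, k_0) = 0xD03523

0xD03523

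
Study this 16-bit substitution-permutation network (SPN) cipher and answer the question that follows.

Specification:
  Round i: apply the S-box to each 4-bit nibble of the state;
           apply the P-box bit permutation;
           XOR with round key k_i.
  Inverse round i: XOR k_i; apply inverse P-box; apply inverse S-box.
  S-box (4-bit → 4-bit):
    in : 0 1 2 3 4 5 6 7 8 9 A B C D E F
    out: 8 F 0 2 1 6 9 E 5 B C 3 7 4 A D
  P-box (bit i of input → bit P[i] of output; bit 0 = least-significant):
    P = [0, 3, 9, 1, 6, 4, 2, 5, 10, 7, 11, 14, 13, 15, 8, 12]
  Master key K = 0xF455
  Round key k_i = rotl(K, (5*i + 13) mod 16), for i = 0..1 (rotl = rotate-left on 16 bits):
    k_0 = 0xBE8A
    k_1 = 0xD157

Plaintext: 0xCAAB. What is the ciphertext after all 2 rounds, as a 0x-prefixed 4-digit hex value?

s_0 = plaintext = 0xCAAB
s_1 = Round(s_0, k_0) = 0x57A7
s_2 = Round(s_1, k_1) = 0x1AF9

0x1AF9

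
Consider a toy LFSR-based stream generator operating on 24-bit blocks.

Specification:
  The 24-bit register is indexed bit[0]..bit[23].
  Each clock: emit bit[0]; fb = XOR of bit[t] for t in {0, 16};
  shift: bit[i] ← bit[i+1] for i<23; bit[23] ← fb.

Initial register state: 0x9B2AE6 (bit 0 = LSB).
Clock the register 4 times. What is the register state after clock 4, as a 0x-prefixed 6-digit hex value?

reg_0 = 0x9B2AE6
clock 1: out=0, reg = 0xCD9573
clock 2: out=1, reg = 0x66CAB9
clock 3: out=1, reg = 0xB3655C
clock 4: out=0, reg = 0xD9B2AE

0xD9B2AE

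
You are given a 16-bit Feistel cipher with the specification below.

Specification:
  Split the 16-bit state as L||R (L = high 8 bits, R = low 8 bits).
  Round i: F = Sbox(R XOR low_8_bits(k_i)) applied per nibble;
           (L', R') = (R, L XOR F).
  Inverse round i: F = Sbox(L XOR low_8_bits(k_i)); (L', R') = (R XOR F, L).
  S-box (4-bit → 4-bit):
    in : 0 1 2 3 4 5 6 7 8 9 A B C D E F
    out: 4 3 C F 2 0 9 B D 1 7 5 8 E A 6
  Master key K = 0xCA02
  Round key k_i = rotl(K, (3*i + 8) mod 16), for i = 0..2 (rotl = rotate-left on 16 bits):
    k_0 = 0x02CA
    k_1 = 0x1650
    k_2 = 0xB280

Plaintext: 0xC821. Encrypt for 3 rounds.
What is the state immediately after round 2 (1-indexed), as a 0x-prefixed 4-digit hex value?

s_0 = plaintext = 0xC821
s_1 = Round(s_0, k_0) = 0x216D
s_2 = Round(s_1, k_1) = 0x6DDF
s_3 = Round(s_2, k_2) = 0xDF6B

0x6DDF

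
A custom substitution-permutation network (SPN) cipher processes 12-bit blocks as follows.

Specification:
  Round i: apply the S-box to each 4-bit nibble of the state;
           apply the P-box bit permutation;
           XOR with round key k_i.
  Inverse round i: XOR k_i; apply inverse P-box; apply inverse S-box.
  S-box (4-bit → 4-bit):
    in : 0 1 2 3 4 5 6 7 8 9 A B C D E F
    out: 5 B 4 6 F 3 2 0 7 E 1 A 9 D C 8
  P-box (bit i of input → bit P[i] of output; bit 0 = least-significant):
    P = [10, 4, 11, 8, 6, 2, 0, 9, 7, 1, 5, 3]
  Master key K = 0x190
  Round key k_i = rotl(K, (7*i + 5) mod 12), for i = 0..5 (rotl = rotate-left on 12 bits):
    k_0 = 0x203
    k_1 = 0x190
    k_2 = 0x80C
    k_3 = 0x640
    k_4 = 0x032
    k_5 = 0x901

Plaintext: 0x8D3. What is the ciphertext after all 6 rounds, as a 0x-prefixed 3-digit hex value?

0x450

s_0 = plaintext = 0x8D3
s_1 = Round(s_0, k_0) = 0x8F0
s_2 = Round(s_1, k_1) = 0xF32
s_3 = Round(s_2, k_2) = 0x001
s_4 = Round(s_3, k_3) = 0x3B1
s_5 = Round(s_4, k_4) = 0x704
s_6 = Round(s_5, k_5) = 0x450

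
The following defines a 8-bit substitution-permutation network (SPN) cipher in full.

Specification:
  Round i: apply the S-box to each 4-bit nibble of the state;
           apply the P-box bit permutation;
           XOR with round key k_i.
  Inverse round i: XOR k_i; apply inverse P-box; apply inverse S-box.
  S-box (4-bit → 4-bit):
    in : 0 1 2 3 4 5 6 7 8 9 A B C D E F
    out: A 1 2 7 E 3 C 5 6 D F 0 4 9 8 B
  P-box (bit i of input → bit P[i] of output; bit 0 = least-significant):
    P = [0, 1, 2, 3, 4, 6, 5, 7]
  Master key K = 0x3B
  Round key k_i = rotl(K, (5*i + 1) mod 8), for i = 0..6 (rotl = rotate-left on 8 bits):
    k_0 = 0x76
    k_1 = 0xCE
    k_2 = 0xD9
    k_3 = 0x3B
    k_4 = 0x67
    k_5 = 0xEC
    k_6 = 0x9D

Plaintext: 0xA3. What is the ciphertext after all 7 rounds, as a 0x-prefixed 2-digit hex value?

0x9A

s_0 = plaintext = 0xA3
s_1 = Round(s_0, k_0) = 0x81
s_2 = Round(s_1, k_1) = 0xAF
s_3 = Round(s_2, k_2) = 0x22
s_4 = Round(s_3, k_3) = 0x79
s_5 = Round(s_4, k_4) = 0x5A
s_6 = Round(s_5, k_5) = 0xB3
s_7 = Round(s_6, k_6) = 0x9A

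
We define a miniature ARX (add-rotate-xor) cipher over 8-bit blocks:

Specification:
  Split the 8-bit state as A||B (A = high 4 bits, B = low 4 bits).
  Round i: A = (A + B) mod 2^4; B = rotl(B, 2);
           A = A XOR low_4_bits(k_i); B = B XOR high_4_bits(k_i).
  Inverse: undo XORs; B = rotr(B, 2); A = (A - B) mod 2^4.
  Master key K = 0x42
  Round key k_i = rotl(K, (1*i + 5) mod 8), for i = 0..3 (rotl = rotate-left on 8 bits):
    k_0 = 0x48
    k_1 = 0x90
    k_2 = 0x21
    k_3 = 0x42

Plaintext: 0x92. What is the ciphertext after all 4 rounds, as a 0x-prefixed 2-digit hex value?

0x26

s_0 = plaintext = 0x92
s_1 = Round(s_0, k_0) = 0x3C
s_2 = Round(s_1, k_1) = 0xFA
s_3 = Round(s_2, k_2) = 0x88
s_4 = Round(s_3, k_3) = 0x26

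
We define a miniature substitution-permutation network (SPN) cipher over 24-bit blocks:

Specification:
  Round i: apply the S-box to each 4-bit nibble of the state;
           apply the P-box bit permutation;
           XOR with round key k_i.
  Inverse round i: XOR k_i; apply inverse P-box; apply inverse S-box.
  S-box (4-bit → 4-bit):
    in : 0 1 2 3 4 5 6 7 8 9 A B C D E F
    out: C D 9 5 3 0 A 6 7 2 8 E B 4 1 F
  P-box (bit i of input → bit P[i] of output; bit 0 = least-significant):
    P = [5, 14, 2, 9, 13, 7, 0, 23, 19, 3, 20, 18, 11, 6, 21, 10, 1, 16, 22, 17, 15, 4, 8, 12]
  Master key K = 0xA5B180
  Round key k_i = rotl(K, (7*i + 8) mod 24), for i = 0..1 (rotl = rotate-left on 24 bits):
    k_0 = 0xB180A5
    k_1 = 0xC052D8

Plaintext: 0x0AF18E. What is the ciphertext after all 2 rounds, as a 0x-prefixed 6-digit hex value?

0xB3B72A

s_0 = plaintext = 0x0AF18E
s_1 = Round(s_0, k_0) = 0x8FBD44
s_2 = Round(s_1, k_1) = 0xB3B72A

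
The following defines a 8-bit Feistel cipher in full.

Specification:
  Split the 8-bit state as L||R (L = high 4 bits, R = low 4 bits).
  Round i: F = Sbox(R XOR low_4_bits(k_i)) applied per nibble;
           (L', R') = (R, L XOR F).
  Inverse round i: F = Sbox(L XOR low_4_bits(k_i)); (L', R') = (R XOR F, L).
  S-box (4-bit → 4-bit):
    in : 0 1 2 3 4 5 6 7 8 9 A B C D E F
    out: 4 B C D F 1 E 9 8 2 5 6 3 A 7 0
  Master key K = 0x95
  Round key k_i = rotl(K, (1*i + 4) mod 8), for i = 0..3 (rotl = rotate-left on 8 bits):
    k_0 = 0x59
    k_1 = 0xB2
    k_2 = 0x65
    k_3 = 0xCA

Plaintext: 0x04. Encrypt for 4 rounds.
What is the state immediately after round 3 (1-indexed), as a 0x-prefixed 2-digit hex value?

s_0 = plaintext = 0x04
s_1 = Round(s_0, k_0) = 0x4A
s_2 = Round(s_1, k_1) = 0xAC
s_3 = Round(s_2, k_2) = 0xC8
s_4 = Round(s_3, k_3) = 0x80

0xC8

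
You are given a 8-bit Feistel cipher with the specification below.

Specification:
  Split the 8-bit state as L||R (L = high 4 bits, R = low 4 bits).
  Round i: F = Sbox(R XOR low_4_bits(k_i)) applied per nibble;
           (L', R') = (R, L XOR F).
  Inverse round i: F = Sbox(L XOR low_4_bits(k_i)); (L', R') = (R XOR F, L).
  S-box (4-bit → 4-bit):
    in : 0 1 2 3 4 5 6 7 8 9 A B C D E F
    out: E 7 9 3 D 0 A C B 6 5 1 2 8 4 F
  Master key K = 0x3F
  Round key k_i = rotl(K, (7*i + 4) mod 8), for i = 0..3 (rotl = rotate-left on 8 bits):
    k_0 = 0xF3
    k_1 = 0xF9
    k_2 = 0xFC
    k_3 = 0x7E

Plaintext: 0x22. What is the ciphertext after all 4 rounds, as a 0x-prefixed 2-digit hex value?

0x76

s_0 = plaintext = 0x22
s_1 = Round(s_0, k_0) = 0x25
s_2 = Round(s_1, k_1) = 0x50
s_3 = Round(s_2, k_2) = 0x07
s_4 = Round(s_3, k_3) = 0x76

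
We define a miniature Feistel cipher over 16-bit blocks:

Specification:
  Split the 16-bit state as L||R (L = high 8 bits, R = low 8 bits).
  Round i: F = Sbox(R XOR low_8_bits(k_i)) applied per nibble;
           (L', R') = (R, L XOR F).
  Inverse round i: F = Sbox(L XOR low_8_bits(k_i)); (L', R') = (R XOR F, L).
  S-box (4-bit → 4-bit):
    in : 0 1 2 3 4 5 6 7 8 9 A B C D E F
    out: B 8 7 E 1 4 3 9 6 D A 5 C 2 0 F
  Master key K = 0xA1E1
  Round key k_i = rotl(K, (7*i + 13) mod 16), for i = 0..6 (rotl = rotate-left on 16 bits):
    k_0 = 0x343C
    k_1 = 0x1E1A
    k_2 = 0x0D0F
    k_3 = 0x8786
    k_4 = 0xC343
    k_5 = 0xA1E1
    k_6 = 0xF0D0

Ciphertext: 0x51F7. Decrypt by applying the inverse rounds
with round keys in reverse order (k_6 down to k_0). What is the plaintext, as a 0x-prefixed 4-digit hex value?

s_0 = ciphertext = 0x51F7
s_1 = InvRound(s_0, k_6) = 0x9F51
s_2 = InvRound(s_1, k_5) = 0xC19F
s_3 = InvRound(s_2, k_4) = 0xF8C1
s_4 = InvRound(s_3, k_3) = 0x51F8
s_5 = InvRound(s_4, k_2) = 0xB851
s_6 = InvRound(s_5, k_1) = 0xF6B8
s_7 = InvRound(s_6, k_0) = 0x72F6

0x72F6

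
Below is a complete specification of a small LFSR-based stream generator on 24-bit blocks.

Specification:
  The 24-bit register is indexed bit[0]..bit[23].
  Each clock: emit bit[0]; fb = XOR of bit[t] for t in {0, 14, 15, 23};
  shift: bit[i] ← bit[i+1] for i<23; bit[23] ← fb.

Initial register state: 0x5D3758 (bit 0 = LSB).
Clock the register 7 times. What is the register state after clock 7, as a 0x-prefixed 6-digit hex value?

reg_0 = 0x5D3758
clock 1: out=0, reg = 0x2E9BAC
clock 2: out=0, reg = 0x974DD6
clock 3: out=0, reg = 0x4BA6EB
clock 4: out=1, reg = 0x25D375
clock 5: out=1, reg = 0x92E9BA
clock 6: out=0, reg = 0xC974DD
clock 7: out=1, reg = 0xE4BA6E

0xE4BA6E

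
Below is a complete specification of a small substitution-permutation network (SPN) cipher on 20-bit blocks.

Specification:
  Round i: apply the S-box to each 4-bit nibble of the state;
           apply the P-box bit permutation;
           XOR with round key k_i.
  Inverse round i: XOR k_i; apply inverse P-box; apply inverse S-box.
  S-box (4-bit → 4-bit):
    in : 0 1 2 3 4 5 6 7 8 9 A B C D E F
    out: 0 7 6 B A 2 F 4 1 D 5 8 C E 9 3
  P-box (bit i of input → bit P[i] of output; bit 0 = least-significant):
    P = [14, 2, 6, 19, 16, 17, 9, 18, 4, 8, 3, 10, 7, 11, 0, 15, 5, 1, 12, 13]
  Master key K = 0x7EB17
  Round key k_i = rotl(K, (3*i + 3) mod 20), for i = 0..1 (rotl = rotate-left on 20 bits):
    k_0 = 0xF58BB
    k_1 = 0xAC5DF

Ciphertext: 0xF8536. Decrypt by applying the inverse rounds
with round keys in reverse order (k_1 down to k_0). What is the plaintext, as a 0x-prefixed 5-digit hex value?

0xCD36A

s_0 = ciphertext = 0xF8536
s_1 = InvRound(s_0, k_1) = 0x8A7EA
s_2 = InvRound(s_1, k_0) = 0xCD36A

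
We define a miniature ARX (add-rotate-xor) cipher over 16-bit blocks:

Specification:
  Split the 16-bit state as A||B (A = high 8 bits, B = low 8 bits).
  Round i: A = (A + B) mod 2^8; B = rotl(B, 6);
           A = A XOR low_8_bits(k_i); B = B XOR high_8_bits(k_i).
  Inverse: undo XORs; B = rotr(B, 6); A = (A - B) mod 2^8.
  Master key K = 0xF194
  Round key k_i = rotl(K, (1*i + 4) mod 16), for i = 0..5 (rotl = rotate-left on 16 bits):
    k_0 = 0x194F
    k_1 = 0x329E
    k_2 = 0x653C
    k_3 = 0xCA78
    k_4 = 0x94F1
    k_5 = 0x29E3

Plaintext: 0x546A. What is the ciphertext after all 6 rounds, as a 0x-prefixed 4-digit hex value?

0xB2E7

s_0 = plaintext = 0x546A
s_1 = Round(s_0, k_0) = 0xF183
s_2 = Round(s_1, k_1) = 0xEAD2
s_3 = Round(s_2, k_2) = 0x80D1
s_4 = Round(s_3, k_3) = 0x29BE
s_5 = Round(s_4, k_4) = 0x163B
s_6 = Round(s_5, k_5) = 0xB2E7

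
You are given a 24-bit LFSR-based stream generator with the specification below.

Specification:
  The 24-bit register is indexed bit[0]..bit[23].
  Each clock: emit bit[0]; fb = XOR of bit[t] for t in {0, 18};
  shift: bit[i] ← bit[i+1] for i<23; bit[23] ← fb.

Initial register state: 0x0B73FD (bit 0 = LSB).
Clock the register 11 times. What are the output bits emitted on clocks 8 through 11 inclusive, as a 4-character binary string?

1110

reg_0 = 0x0B73FD
clock 1: out=1, reg = 0x85B9FE
clock 2: out=0, reg = 0xC2DCFF
clock 3: out=1, reg = 0xE16E7F
clock 4: out=1, reg = 0xF0B73F
clock 5: out=1, reg = 0xF85B9F
clock 6: out=1, reg = 0xFC2DCF
clock 7: out=1, reg = 0x7E16E7
clock 8: out=1, reg = 0x3F0B73
clock 9: out=1, reg = 0x1F85B9
clock 10: out=1, reg = 0x0FC2DC
clock 11: out=0, reg = 0x87E16E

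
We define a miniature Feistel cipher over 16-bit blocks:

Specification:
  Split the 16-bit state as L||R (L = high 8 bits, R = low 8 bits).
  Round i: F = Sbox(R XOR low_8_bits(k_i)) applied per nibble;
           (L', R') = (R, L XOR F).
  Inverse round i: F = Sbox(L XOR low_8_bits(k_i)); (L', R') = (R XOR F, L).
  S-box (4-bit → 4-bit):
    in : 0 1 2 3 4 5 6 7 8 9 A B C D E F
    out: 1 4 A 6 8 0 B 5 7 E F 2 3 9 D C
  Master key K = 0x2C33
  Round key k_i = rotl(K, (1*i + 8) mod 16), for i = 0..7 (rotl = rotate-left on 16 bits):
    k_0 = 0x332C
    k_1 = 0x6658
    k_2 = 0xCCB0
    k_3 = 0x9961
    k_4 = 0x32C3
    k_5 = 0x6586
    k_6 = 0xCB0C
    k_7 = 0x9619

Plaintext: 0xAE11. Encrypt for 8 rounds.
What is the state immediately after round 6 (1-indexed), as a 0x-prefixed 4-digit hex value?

s_0 = plaintext = 0xAE11
s_1 = Round(s_0, k_0) = 0x11C7
s_2 = Round(s_1, k_1) = 0xC7FD
s_3 = Round(s_2, k_2) = 0xFD4E
s_4 = Round(s_3, k_3) = 0x4E51
s_5 = Round(s_4, k_4) = 0x51A4
s_6 = Round(s_5, k_5) = 0xA4FB
s_7 = Round(s_6, k_6) = 0xFB61
s_8 = Round(s_7, k_7) = 0x61AC

0xA4FB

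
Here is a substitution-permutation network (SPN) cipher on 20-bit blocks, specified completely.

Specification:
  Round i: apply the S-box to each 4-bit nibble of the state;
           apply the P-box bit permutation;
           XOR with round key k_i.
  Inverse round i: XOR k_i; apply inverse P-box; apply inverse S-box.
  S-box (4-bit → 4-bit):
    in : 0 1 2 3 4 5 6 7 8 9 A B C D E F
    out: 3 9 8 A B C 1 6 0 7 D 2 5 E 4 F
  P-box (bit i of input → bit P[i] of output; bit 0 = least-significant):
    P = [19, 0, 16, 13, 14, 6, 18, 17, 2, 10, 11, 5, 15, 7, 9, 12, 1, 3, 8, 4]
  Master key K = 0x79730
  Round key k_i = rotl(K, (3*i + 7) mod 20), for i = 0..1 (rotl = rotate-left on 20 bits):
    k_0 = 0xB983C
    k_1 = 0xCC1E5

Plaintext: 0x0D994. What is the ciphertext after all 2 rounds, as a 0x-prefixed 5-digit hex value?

0xAA2A8

s_0 = plaintext = 0x0D994
s_1 = Round(s_0, k_0) = 0x7E6F3
s_2 = Round(s_1, k_1) = 0xAA2A8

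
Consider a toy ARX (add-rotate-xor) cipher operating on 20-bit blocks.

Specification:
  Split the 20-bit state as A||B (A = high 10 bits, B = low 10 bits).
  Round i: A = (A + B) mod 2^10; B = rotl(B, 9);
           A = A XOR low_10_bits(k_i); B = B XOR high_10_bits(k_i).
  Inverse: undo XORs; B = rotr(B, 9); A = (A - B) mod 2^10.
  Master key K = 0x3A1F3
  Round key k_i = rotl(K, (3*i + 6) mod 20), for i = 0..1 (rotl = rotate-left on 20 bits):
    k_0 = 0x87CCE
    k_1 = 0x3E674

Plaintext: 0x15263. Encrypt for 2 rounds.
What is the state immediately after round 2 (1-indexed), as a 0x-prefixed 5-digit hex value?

s_0 = plaintext = 0x15263
s_1 = Round(s_0, k_0) = 0x9E52E
s_2 = Round(s_1, k_1) = 0x74C6E

0x74C6E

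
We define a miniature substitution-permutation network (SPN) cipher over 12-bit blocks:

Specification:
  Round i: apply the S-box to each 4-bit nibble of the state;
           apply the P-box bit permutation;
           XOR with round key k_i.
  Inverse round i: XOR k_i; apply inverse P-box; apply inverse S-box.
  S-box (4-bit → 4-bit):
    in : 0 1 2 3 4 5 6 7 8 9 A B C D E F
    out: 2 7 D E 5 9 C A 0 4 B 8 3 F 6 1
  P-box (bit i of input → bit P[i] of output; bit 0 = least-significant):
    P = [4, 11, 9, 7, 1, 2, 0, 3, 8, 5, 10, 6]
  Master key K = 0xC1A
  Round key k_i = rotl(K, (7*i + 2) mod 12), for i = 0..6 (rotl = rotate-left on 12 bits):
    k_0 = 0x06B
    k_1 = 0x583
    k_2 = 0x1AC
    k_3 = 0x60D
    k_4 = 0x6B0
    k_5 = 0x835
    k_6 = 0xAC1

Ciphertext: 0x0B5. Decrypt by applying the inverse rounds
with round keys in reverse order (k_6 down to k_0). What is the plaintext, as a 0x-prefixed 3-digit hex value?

0x82F

s_0 = ciphertext = 0x0B5
s_1 = InvRound(s_0, k_6) = 0x701
s_2 = InvRound(s_1, k_5) = 0x101
s_3 = InvRound(s_2, k_4) = 0x192
s_4 = InvRound(s_3, k_3) = 0x4D2
s_5 = InvRound(s_4, k_2) = 0xDAF
s_6 = InvRound(s_5, k_1) = 0x070
s_7 = InvRound(s_6, k_0) = 0x82F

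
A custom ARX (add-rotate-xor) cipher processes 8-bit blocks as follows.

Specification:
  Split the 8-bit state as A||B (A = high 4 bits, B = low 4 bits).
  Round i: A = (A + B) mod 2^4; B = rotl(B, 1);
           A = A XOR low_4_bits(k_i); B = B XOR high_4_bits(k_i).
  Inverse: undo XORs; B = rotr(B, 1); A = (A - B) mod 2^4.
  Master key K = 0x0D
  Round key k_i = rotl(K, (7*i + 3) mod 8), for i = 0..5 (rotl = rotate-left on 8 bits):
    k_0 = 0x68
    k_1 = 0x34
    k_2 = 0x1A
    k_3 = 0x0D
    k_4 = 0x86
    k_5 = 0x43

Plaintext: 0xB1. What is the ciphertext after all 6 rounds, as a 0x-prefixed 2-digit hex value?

0xE6

s_0 = plaintext = 0xB1
s_1 = Round(s_0, k_0) = 0x44
s_2 = Round(s_1, k_1) = 0xCB
s_3 = Round(s_2, k_2) = 0xD6
s_4 = Round(s_3, k_3) = 0xEC
s_5 = Round(s_4, k_4) = 0xC1
s_6 = Round(s_5, k_5) = 0xE6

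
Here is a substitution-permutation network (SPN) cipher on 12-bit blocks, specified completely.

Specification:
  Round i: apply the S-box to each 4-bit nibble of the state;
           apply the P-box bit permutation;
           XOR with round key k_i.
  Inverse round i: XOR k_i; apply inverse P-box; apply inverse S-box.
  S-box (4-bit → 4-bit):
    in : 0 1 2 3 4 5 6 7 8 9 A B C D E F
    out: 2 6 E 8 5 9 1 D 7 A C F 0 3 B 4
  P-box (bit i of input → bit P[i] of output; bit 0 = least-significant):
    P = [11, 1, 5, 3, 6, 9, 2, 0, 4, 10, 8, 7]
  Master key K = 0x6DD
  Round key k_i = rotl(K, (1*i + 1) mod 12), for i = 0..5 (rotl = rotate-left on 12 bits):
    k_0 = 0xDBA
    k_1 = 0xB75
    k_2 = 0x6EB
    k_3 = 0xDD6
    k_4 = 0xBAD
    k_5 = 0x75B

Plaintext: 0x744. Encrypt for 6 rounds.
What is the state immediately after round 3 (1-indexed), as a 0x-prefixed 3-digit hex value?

s_0 = plaintext = 0x744
s_1 = Round(s_0, k_0) = 0x44E
s_2 = Round(s_1, k_1) = 0x22B
s_3 = Round(s_2, k_2) = 0x944
s_4 = Round(s_3, k_3) = 0x132
s_5 = Round(s_4, k_4) = 0xE86
s_6 = Round(s_5, k_5) = 0x98F

0x944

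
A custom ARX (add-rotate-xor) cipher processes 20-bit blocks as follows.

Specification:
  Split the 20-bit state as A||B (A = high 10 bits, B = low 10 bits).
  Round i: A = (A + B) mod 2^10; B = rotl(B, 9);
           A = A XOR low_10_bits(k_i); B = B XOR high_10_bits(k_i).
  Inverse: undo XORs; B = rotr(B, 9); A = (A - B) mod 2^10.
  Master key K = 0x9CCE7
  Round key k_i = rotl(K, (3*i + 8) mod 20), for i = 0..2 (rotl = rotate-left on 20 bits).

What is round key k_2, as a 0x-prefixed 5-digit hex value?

0x9E733

K = 0x9CCE7
k_0 = rotl(K, (3*0+8) mod 20) = rotl(K, 8) = 0xCE79C
k_1 = rotl(K, (3*1+8) mod 20) = rotl(K, 11) = 0x73CE6
k_2 = rotl(K, (3*2+8) mod 20) = rotl(K, 14) = 0x9E733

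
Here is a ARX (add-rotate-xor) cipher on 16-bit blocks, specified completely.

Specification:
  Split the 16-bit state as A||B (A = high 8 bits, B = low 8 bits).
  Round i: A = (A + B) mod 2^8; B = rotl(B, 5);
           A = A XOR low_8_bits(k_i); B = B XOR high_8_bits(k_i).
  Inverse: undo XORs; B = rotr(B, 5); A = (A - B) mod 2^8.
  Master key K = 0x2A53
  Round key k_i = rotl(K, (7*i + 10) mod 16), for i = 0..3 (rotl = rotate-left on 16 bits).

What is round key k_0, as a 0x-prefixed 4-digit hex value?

K = 0x2A53
k_0 = rotl(K, (7*0+10) mod 16) = rotl(K, 10) = 0x4CA9

0x4CA9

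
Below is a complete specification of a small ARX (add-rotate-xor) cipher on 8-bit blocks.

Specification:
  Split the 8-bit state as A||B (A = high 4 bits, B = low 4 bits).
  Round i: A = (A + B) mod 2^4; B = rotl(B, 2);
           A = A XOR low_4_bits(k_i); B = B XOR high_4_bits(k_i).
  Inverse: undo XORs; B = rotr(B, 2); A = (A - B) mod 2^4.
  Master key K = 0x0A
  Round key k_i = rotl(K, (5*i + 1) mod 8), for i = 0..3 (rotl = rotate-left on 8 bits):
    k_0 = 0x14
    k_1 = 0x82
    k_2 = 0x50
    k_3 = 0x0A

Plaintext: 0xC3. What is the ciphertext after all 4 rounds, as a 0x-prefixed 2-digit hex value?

s_0 = plaintext = 0xC3
s_1 = Round(s_0, k_0) = 0xBD
s_2 = Round(s_1, k_1) = 0xAF
s_3 = Round(s_2, k_2) = 0x9A
s_4 = Round(s_3, k_3) = 0x9A

0x9A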